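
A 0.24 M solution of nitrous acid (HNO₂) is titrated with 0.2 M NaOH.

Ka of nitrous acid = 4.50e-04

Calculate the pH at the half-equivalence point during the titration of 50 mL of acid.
pH = pKa = 3.35

At the half-equivalence point, [HA] = [A⁻], so by Henderson–Hasselbalch pH = pKa + log(1) = pKa.
pKa = −log(4.50e-04) = 3.35.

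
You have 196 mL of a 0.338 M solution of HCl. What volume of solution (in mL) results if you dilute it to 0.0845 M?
Using M₁V₁ = M₂V₂:
0.338 × 196 = 0.0845 × V₂
V₂ = (0.338 × 196) / 0.0845 = 784 mL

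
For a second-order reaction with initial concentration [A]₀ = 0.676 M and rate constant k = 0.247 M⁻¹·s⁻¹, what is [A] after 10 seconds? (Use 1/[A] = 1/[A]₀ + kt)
0.2532 M

1/[A] = 1/[A]₀ + k·t = 1/0.676 + (0.247)·(10) = 1.4793 + 2.4700 = 3.9493
[A] = 1/3.9493 = 0.2532 M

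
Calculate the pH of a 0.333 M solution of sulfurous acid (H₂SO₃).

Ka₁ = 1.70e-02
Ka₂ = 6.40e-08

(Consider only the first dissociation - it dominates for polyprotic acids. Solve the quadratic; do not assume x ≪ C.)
pH = 1.17

x² + Ka₁·x − Ka₁·C = 0 with Ka₁ = 1.70e-02, C = 0.333.
x = (−Ka₁ + √(Ka₁² + 4·Ka₁·C))/2 = 6.7218e-02 M, so pH = 1.17.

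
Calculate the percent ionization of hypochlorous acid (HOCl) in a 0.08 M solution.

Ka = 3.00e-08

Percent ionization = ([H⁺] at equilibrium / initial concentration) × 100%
Percent ionization = 0.0612%

Let x = [H⁺]. Ka = x²/(C - x) ⇒ x² + (3.00e-08)x - (3.00e-08)(0.08) = 0. x = 4.8975e-05. Percent = (4.8975e-05/0.08) × 100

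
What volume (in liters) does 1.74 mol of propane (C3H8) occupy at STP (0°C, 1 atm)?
At STP, 1 mol of gas occupies 22.4 L
Volume = 1.74 mol × 22.4 L/mol = 38.98 L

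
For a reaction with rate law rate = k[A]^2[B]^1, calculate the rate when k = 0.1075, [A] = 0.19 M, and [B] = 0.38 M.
0.001475 M/s

rate = k·[A]^2·[B]^1 = 0.1075·(0.19)^2·(0.38)^1 = 0.1075·0.0361·0.38 = 0.001475 M/s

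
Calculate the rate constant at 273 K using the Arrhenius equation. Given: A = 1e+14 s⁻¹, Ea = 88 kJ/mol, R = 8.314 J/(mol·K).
1.45e-03 s⁻¹

k = A·exp(-Ea/(R·T)) = 1e+14·exp(-88000/(8.314·273)) = 1e+14·exp(-38.7713) = 1e+14·1.4516e-17 = 1.45e-03 s⁻¹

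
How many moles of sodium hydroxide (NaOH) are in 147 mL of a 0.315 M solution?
Moles = Molarity × Volume (L)
Moles = 0.315 M × 0.147 L = 0.0463 mol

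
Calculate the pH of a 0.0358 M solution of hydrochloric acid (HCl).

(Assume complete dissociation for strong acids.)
pH = 1.45

[H⁺] = 0.0358 M for strong acid. pH = -log[H⁺] = -log(0.0358)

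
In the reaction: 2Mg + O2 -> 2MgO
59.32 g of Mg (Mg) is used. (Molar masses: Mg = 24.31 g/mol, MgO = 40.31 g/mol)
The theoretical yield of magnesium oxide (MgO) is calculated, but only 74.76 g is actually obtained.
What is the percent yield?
Moles of Mg = 59.32 g ÷ 24.31 g/mol = 2.44015 mol
Mole ratio: 2 mol MgO / 2 mol Mg
Moles of MgO = 2.44015 × (2/2) = 2.44015 mol
Theoretical yield = 2.44015 mol × 40.31 g/mol = 98.362 g
Actual yield = 74.76 g
Percent yield = (74.76 / 98.362) × 100% = 76.0%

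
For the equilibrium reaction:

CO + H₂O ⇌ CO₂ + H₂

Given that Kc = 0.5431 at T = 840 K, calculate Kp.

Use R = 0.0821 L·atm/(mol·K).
K_p = 0.5431

Δn = (moles gaseous products) − (moles gaseous reactants) = 0
T = 840 K; RT = 0.0821 × 840 = 68.964
Kp = Kc·(RT)^Δn = 0.5431 × (68.964)^0 = 0.5431 × 1 = 0.5431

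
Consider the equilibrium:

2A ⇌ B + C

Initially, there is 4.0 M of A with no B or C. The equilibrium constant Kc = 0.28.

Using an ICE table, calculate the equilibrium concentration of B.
[B] = 1.028 M

ICE: [A] = 4.0 − 2x, [B] = [C] = x.
Kc = x²/(4.0 − 2x)² = 0.28 ⇒ √Kc = x/(4.0 − 2x).
x = √0.28·4.0/(1 + 2√0.28) = 0.52915·4.0/2.0583 = 1.0283.
[B] = x = 1.028 M.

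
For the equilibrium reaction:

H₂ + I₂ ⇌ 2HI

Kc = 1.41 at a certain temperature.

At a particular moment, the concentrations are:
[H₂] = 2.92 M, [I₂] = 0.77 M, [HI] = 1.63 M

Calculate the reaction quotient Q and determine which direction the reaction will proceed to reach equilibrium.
Q = 1.182, Q < K, reaction proceeds forward (toward products)

Q = ([HI]^2) / ([H₂] × [I₂])
  = ((1.63)^2) / ((2.92)·(0.77)) = 2.6569/2.2484 = 1.182
Since Q = 1.182 < Kc = 1.41, the reaction proceeds forward (toward products) to reach equilibrium.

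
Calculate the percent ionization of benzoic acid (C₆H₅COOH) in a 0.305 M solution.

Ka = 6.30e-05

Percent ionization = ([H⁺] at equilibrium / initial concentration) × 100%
Percent ionization = 1.43%

Let x = [H⁺]. Ka = x²/(C - x) ⇒ x² + (6.30e-05)x - (6.30e-05)(0.305) = 0. x = 4.3521e-03. Percent = (4.3521e-03/0.305) × 100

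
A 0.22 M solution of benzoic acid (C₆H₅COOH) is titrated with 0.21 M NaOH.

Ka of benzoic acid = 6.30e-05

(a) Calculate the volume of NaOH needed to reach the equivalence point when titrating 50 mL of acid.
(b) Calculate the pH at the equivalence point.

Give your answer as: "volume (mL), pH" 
V = 52.4 mL, pH = 8.62

(a) At equivalence: moles acid = moles base.
moles acid = 0.22 × 0.05 = 0.011 mol; V_NaOH = 0.011/0.21 = 0.05238 L = 52.4 mL.
(b) At equivalence, all acid → conjugate base A⁻ at [A⁻] = 0.011/0.1024 = 0.1074 M.
Kb = Kw/Ka = 1.0e-14/6.30e-05 = 1.587e-10; [OH⁻] = √(Kb·[A⁻]) = 4.130e-06; pOH = 5.38; pH = 14 − pOH = 8.62.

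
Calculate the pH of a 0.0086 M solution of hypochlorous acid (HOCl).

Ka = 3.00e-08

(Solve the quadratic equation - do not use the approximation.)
pH = 4.79

x² + Ka×x - Ka×C = 0. Using quadratic formula: [H⁺] = 1.6047e-05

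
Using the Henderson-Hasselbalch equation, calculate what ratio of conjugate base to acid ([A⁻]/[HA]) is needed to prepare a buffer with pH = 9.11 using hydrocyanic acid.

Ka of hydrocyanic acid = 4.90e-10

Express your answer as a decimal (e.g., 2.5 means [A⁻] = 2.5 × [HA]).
[A⁻]/[HA] = 0.631

pKa = −log(4.90e-10) = 9.3098. pH = pKa + log([A⁻]/[HA]). 9.11 = 9.3098 + log(ratio). log(ratio) = 9.11 − 9.3098 = -0.1998. ratio = 10^(-0.1998) = 0.631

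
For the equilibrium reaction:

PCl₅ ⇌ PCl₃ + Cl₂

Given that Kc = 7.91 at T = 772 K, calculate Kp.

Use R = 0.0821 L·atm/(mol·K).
K_p = 501.3453

Δn = (moles gaseous products) − (moles gaseous reactants) = 1
T = 772 K; RT = 0.0821 × 772 = 63.3812
Kp = Kc·(RT)^Δn = 7.91 × (63.3812)^1 = 7.91 × 63.3812 = 501.3453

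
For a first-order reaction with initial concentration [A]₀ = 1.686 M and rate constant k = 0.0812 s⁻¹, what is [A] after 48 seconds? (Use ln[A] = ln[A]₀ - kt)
0.0342 M

ln[A] = ln[A]₀ - k·t = ln(1.686) - (0.0812)·(48) = 0.5224 - 3.8976 = -3.3752
[A] = e^(-3.3752) = 0.0342 M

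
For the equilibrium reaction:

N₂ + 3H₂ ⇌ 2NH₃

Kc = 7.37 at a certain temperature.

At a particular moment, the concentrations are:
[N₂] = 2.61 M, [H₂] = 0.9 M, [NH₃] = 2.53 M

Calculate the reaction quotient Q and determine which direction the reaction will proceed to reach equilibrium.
Q = 3.364, Q < K, reaction proceeds forward (toward products)

Q = ([NH₃]^2) / ([N₂] × [H₂]^3)
  = ((2.53)^2) / ((2.61)·(0.9)^3) = 6.4009/1.9027 = 3.364
Since Q = 3.364 < Kc = 7.37, the reaction proceeds forward (toward products) to reach equilibrium.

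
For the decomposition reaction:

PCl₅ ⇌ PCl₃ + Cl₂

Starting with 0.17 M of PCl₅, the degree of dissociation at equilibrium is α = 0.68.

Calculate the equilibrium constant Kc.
K_c = 0.2457

x = α·[A]₀ = 0.68 × 0.17 = 0.1156 M dissociated.
At eq: [PCl₅] = 0.17 − 0.1156 = 0.0544 M; [PCl₃] = [Cl₂] = x = 0.1156 M.
Kc = [PCl₃][Cl₂]/[PCl₅] = (0.1156)²/0.0544 = 0.2457.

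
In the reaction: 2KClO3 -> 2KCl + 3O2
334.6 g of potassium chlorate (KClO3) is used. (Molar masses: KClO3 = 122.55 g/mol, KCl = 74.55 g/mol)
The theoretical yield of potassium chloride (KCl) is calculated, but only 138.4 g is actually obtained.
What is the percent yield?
Moles of KClO3 = 334.6 g ÷ 122.55 g/mol = 2.73031 mol
Mole ratio: 2 mol KCl / 2 mol KClO3
Moles of KCl = 2.73031 × (2/2) = 2.73031 mol
Theoretical yield = 2.73031 mol × 74.55 g/mol = 203.54 g
Actual yield = 138.4 g
Percent yield = (138.4 / 203.54) × 100% = 68.0%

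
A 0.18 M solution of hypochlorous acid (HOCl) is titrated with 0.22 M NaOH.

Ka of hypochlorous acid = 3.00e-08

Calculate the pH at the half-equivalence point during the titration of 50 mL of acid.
pH = pKa = 7.52

At the half-equivalence point, [HA] = [A⁻], so by Henderson–Hasselbalch pH = pKa + log(1) = pKa.
pKa = −log(3.00e-08) = 7.52.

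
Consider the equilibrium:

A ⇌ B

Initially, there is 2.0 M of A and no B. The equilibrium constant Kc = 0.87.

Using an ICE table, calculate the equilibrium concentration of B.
[B] = 0.930 M

ICE: [A] = 2.0 − x, [B] = x.
Kc = x/(2.0 − x) = 0.87 ⇒ x = 0.87·2.0/(1 + 0.87) = 1.74/1.87 = 0.9305.
[B] = x = 0.930 M.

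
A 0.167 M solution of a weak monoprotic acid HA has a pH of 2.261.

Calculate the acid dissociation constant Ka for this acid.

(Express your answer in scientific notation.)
K_a = 1.86e-04

[H⁺] = 10^(−pH) = 10^(−2.261) = 5.483e-03 M. For HA ⇌ H⁺ + A⁻, Ka = x²/(C − x) = (5.483e-03)²/(0.167 − 5.483e-03) = 1.86e-04.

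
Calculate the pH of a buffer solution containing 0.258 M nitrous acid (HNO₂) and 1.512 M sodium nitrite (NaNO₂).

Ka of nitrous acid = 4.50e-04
pH = 4.11

pKa = -log(4.50e-04) = 3.35. pH = pKa + log([A⁻]/[HA]) = 3.35 + log(1.512/0.258)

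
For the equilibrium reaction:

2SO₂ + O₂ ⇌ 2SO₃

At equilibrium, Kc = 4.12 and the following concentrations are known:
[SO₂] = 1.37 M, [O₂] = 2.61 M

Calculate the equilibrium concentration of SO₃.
[SO₃] = 4.4925 M

Kc = ([SO₃]^2) / ([SO₂]^2 × [O₂]) = 4.12
[SO₃]^2 = Kc · (reactant terms)/(other product terms) = 4.12 · 4.8987 / 1 = 20.183
[SO₃] = (20.183)^(1/2) = 4.4925 M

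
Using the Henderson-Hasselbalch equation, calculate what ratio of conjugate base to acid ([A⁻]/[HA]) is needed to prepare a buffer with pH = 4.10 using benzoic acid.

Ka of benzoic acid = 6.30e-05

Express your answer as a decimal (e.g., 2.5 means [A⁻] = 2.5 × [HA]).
[A⁻]/[HA] = 0.793

pKa = −log(6.30e-05) = 4.2007. pH = pKa + log([A⁻]/[HA]). 4.10 = 4.2007 + log(ratio). log(ratio) = 4.10 − 4.2007 = -0.1007. ratio = 10^(-0.1007) = 0.793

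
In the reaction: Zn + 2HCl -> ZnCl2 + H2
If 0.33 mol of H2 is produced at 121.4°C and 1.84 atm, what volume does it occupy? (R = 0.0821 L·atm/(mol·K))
T = 121.4°C + 273.15 = 394.55 K
V = nRT/P = (0.33 × 0.0821 × 394.55) / 1.84
V = 5.81 L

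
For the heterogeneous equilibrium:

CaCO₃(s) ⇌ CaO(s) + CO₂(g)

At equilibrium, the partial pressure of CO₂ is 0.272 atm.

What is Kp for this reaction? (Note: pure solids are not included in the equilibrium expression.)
K_p = 0.272

Solids (CaCO₃, CaO) have activity 1 and are excluded.
Kp = P(CO₂) = 0.272.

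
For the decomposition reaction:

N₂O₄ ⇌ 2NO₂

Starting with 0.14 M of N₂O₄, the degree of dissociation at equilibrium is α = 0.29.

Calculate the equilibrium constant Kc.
K_c = 0.0663

x = α·[A]₀ = 0.29 × 0.14 = 0.0406 M dissociated.
At eq: [N₂O₄] = 0.14 − 0.0406 = 0.0994 M; [NO₂] = 2x = 0.0812 M.
Kc = [NO₂]²/[N₂O₄] = (0.0812)²/0.0994 = 0.06633.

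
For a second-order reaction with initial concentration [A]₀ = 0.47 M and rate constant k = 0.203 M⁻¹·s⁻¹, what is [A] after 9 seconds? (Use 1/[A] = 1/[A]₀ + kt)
0.2529 M

1/[A] = 1/[A]₀ + k·t = 1/0.47 + (0.203)·(9) = 2.1277 + 1.8270 = 3.9547
[A] = 1/3.9547 = 0.2529 M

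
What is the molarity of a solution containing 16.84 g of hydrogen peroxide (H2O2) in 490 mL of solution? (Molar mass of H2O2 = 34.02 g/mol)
Moles of H2O2 = 16.84 g ÷ 34.02 g/mol = 0.495003 mol
Volume = 490 mL = 0.49 L
Molarity = 0.495003 mol ÷ 0.49 L = 1.01 M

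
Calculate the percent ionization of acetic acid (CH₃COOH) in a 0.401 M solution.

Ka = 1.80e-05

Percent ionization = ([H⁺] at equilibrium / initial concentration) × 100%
Percent ionization = 0.668%

Let x = [H⁺]. Ka = x²/(C - x) ⇒ x² + (1.80e-05)x - (1.80e-05)(0.401) = 0. x = 2.6776e-03. Percent = (2.6776e-03/0.401) × 100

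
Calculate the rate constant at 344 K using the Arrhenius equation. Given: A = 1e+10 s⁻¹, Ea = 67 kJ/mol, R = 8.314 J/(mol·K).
6.70e-01 s⁻¹

k = A·exp(-Ea/(R·T)) = 1e+10·exp(-67000/(8.314·344)) = 1e+10·exp(-23.4264) = 1e+10·6.6992e-11 = 6.70e-01 s⁻¹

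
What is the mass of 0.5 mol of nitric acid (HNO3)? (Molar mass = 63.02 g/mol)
Mass = 0.5 mol × 63.02 g/mol = 31.51 g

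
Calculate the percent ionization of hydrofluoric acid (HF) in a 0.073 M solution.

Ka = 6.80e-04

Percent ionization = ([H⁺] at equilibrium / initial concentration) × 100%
Percent ionization = 9.2%

Let x = [H⁺]. Ka = x²/(C - x) ⇒ x² + (6.80e-04)x - (6.80e-04)(0.073) = 0. x = 6.7138e-03. Percent = (6.7138e-03/0.073) × 100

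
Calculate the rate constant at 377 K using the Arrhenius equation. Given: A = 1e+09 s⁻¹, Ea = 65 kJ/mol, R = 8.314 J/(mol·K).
9.86e-01 s⁻¹

k = A·exp(-Ea/(R·T)) = 1e+09·exp(-65000/(8.314·377)) = 1e+09·exp(-20.7378) = 1e+09·9.8560e-10 = 9.86e-01 s⁻¹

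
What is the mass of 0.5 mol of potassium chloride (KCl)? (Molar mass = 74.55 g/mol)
Mass = 0.5 mol × 74.55 g/mol = 37.27 g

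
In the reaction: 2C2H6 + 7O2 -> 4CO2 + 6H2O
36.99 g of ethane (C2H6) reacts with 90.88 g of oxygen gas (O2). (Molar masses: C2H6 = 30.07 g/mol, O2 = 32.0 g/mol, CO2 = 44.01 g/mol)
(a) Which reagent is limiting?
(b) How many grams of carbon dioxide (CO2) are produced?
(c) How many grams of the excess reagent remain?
(a) O2, (b) 71.42 g, (c) 12.59 g

Moles of C2H6 = 36.99 g ÷ 30.07 g/mol = 1.23013 mol
Moles of O2 = 90.88 g ÷ 32.0 g/mol = 2.84 mol
Moles ÷ coefficient: C2H6: 1.23013/2 = 0.6151, O2: 2.84/7 = 0.4057
(a) O2 has the smaller value, so O2 is the limiting reagent.
(b) Moles of CO2 = 2.84 mol O2 × (4/7) = 1.62286 mol; mass = 1.62286 mol × 44.01 g/mol = 71.42 g
(c) C2H6 consumed = 2.84 × (2/7) = 0.811429 mol; remaining = 1.23013 − 0.811429 = 0.418701 mol; mass = 0.418701 mol × 30.07 g/mol = 12.59 g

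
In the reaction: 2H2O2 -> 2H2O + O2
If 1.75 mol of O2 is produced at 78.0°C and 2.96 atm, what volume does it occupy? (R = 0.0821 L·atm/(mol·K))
T = 78.0°C + 273.15 = 351.15 K
V = nRT/P = (1.75 × 0.0821 × 351.15) / 2.96
V = 17.04 L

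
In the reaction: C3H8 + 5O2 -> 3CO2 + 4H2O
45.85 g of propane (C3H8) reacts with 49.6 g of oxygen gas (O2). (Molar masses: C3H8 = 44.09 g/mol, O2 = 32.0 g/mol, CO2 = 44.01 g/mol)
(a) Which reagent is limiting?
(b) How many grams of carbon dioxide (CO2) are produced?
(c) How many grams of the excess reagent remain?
(a) O2, (b) 40.93 g, (c) 32.18 g

Moles of C3H8 = 45.85 g ÷ 44.09 g/mol = 1.03992 mol
Moles of O2 = 49.6 g ÷ 32.0 g/mol = 1.55 mol
Moles ÷ coefficient: C3H8: 1.03992/1 = 1.04, O2: 1.55/5 = 0.31
(a) O2 has the smaller value, so O2 is the limiting reagent.
(b) Moles of CO2 = 1.55 mol O2 × (3/5) = 0.93 mol; mass = 0.93 mol × 44.01 g/mol = 40.93 g
(c) C3H8 consumed = 1.55 × (1/5) = 0.31 mol; remaining = 1.03992 − 0.31 = 0.729918 mol; mass = 0.729918 mol × 44.09 g/mol = 32.18 g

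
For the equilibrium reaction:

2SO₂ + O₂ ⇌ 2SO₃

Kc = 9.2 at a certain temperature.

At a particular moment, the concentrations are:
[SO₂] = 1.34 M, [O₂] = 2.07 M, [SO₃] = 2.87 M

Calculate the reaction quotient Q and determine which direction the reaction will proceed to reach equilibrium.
Q = 2.216, Q < K, reaction proceeds forward (toward products)

Q = ([SO₃]^2) / ([SO₂]^2 × [O₂])
  = ((2.87)^2) / ((1.34)^2·(2.07)) = 8.2369/3.7169 = 2.216
Since Q = 2.216 < Kc = 9.2, the reaction proceeds forward (toward products) to reach equilibrium.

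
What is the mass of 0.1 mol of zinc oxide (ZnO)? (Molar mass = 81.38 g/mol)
Mass = 0.1 mol × 81.38 g/mol = 8.138 g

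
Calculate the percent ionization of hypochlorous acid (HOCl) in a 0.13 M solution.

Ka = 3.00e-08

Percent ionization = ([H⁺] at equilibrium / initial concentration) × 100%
Percent ionization = 0.048%

Let x = [H⁺]. Ka = x²/(C - x) ⇒ x² + (3.00e-08)x - (3.00e-08)(0.13) = 0. x = 6.2435e-05. Percent = (6.2435e-05/0.13) × 100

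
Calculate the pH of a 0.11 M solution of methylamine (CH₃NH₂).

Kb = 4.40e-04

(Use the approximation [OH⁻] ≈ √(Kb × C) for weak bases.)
pH = 11.84

[OH⁻] = √(Kb × C) = √(4.40e-04 × 0.11) = 6.9570e-03. pOH = 2.16, pH = 14 - pOH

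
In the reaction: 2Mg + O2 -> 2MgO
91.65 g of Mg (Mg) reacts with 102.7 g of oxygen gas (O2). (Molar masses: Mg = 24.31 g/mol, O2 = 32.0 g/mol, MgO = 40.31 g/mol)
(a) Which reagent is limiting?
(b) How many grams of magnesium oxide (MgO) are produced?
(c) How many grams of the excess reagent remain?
(a) Mg, (b) 152 g, (c) 42.38 g

Moles of Mg = 91.65 g ÷ 24.31 g/mol = 3.77005 mol
Moles of O2 = 102.7 g ÷ 32.0 g/mol = 3.20938 mol
Moles ÷ coefficient: Mg: 3.77005/2 = 1.885, O2: 3.20938/1 = 3.209
(a) Mg has the smaller value, so Mg is the limiting reagent.
(b) Moles of MgO = 3.77005 mol Mg × (2/2) = 3.77005 mol; mass = 3.77005 mol × 40.31 g/mol = 152 g
(c) O2 consumed = 3.77005 × (1/2) = 1.88503 mol; remaining = 3.20938 − 1.88503 = 1.32435 mol; mass = 1.32435 mol × 32.0 g/mol = 42.38 g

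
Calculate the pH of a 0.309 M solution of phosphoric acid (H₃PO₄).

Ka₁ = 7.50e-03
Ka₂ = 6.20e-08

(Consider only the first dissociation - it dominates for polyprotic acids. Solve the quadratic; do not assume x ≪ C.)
pH = 1.35

x² + Ka₁·x − Ka₁·C = 0 with Ka₁ = 7.50e-03, C = 0.309.
x = (−Ka₁ + √(Ka₁² + 4·Ka₁·C))/2 = 4.4536e-02 M, so pH = 1.35.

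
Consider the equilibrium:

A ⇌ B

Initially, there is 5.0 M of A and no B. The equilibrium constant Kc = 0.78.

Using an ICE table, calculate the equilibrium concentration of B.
[B] = 2.191 M

ICE: [A] = 5.0 − x, [B] = x.
Kc = x/(5.0 − x) = 0.78 ⇒ x = 0.78·5.0/(1 + 0.78) = 3.9/1.78 = 2.191.
[B] = x = 2.191 M.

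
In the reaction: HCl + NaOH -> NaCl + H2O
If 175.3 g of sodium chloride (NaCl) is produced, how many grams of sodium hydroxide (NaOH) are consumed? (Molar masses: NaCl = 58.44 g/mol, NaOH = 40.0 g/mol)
Moles of NaCl = 175.3 g ÷ 58.44 g/mol = 2.99966 mol
Mole ratio: 1 mol NaOH / 1 mol NaCl
Moles of NaOH = 2.99966 × (1/1) = 2.99966 mol
Mass of NaOH = 2.99966 mol × 40.0 g/mol = 120 g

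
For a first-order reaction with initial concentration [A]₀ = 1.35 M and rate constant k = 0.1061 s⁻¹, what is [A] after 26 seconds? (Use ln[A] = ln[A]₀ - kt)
0.0856 M

ln[A] = ln[A]₀ - k·t = ln(1.35) - (0.1061)·(26) = 0.3001 - 2.7586 = -2.4585
[A] = e^(-2.4585) = 0.0856 M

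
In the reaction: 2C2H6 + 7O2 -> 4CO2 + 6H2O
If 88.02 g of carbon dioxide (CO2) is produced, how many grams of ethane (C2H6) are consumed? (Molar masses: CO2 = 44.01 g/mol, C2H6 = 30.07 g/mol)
Moles of CO2 = 88.02 g ÷ 44.01 g/mol = 2 mol
Mole ratio: 2 mol C2H6 / 4 mol CO2
Moles of C2H6 = 2 × (2/4) = 1 mol
Mass of C2H6 = 1 mol × 30.07 g/mol = 30.07 g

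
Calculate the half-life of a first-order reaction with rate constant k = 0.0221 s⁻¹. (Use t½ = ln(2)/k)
31.36 s

t½ = ln(2)/k = 0.6931/0.0221 = 31.36 s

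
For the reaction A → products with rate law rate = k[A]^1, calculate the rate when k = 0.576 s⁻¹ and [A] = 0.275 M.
0.1584 M/s

rate = k·[A]^1 = 0.576·(0.275)^1 = 0.576·0.275 = 0.1584 M/s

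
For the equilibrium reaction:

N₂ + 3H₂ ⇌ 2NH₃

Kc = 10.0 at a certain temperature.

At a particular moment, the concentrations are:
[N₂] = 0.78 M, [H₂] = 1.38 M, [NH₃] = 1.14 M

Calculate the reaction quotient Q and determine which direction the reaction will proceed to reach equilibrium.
Q = 0.634, Q < K, reaction proceeds forward (toward products)

Q = ([NH₃]^2) / ([N₂] × [H₂]^3)
  = ((1.14)^2) / ((0.78)·(1.38)^3) = 1.2996/2.0499 = 0.634
Since Q = 0.634 < Kc = 10.0, the reaction proceeds forward (toward products) to reach equilibrium.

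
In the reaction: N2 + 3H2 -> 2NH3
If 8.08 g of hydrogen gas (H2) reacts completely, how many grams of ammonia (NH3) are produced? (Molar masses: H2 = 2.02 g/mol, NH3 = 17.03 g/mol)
Moles of H2 = 8.08 g ÷ 2.02 g/mol = 4 mol
Mole ratio: 2 mol NH3 / 3 mol H2
Moles of NH3 = 4 × (2/3) = 2.66667 mol
Mass of NH3 = 2.66667 mol × 17.03 g/mol = 45.41 g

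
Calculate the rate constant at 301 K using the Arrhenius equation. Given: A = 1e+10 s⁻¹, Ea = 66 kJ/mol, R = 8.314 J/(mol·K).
3.52e-02 s⁻¹

k = A·exp(-Ea/(R·T)) = 1e+10·exp(-66000/(8.314·301)) = 1e+10·exp(-26.3735) = 1e+10·3.5168e-12 = 3.52e-02 s⁻¹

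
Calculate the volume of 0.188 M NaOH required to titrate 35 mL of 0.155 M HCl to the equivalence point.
V_{base} = 28.9 mL

At equivalence: moles acid = moles base.
moles HCl = 0.155 M × 0.035 L = 0.005425 mol
V_NaOH = 0.005425 mol ÷ 0.188 M = 0.02886 L = 28.9 mL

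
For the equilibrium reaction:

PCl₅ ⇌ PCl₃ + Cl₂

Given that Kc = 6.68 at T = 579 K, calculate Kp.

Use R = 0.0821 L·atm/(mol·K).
K_p = 317.5398

Δn = (moles gaseous products) − (moles gaseous reactants) = 1
T = 579 K; RT = 0.0821 × 579 = 47.5359
Kp = Kc·(RT)^Δn = 6.68 × (47.5359)^1 = 6.68 × 47.5359 = 317.5398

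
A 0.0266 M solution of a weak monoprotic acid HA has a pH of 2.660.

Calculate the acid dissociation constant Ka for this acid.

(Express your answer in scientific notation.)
K_a = 1.96e-04

[H⁺] = 10^(−pH) = 10^(−2.660) = 2.188e-03 M. For HA ⇌ H⁺ + A⁻, Ka = x²/(C − x) = (2.188e-03)²/(0.0266 − 2.188e-03) = 1.96e-04.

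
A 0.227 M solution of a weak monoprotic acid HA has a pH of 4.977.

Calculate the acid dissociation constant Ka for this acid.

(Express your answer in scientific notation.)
K_a = 4.90e-10

[H⁺] = 10^(−pH) = 10^(−4.977) = 1.054e-05 M. For HA ⇌ H⁺ + A⁻, Ka = x²/(C − x) = (1.054e-05)²/(0.227 − 1.054e-05) = 4.90e-10.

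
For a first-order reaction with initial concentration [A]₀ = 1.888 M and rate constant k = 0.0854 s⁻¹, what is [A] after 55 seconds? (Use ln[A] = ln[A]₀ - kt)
0.0172 M

ln[A] = ln[A]₀ - k·t = ln(1.888) - (0.0854)·(55) = 0.6355 - 4.6970 = -4.0615
[A] = e^(-4.0615) = 0.0172 M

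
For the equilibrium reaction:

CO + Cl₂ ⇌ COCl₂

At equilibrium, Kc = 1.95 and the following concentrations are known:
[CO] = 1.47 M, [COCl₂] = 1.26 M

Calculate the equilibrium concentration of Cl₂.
[Cl₂] = 0.4396 M

Kc = ([COCl₂]) / ([CO] × [Cl₂]) = 1.95
[Cl₂]^1 = (product terms)/(Kc · other reactant terms) = 1.26 / (1.95 · 1.47) = 0.43956
[Cl₂] = 0.4396 M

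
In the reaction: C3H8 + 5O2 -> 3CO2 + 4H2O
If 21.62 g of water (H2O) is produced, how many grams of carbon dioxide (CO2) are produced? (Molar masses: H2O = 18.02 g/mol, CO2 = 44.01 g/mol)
Moles of H2O = 21.62 g ÷ 18.02 g/mol = 1.19978 mol
Mole ratio: 3 mol CO2 / 4 mol H2O
Moles of CO2 = 1.19978 × (3/4) = 0.899834 mol
Mass of CO2 = 0.899834 mol × 44.01 g/mol = 39.6 g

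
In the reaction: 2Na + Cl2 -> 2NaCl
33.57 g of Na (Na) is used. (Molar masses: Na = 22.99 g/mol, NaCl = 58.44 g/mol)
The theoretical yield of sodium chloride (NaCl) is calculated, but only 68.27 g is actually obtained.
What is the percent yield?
Moles of Na = 33.57 g ÷ 22.99 g/mol = 1.4602 mol
Mole ratio: 2 mol NaCl / 2 mol Na
Moles of NaCl = 1.4602 × (2/2) = 1.4602 mol
Theoretical yield = 1.4602 mol × 58.44 g/mol = 85.334 g
Actual yield = 68.27 g
Percent yield = (68.27 / 85.334) × 100% = 80.0%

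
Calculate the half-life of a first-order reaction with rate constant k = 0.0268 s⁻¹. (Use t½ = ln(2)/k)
25.86 s

t½ = ln(2)/k = 0.6931/0.0268 = 25.86 s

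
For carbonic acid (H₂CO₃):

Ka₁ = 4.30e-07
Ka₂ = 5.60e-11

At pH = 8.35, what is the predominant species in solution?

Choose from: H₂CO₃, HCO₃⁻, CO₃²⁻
HCO₃⁻

pKa1 = 6.37, pKa2 = 10.25. Each pKa is the crossover between adjacent species; pH = 8.35 lies in the region where HCO₃⁻ predominates.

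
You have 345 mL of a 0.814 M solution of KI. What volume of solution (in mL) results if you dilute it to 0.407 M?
Using M₁V₁ = M₂V₂:
0.814 × 345 = 0.407 × V₂
V₂ = (0.814 × 345) / 0.407 = 690 mL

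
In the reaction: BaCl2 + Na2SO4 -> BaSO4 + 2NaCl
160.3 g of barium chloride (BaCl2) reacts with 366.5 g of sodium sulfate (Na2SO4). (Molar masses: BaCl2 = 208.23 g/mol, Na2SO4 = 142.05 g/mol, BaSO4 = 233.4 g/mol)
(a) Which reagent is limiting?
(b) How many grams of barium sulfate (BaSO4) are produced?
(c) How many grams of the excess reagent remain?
(a) BaCl2, (b) 179.7 g, (c) 257.1 g

Moles of BaCl2 = 160.3 g ÷ 208.23 g/mol = 0.769822 mol
Moles of Na2SO4 = 366.5 g ÷ 142.05 g/mol = 2.58008 mol
Moles ÷ coefficient: BaCl2: 0.769822/1 = 0.7698, Na2SO4: 2.58008/1 = 2.58
(a) BaCl2 has the smaller value, so BaCl2 is the limiting reagent.
(b) Moles of BaSO4 = 0.769822 mol BaCl2 × (1/1) = 0.769822 mol; mass = 0.769822 mol × 233.4 g/mol = 179.7 g
(c) Na2SO4 consumed = 0.769822 × (1/1) = 0.769822 mol; remaining = 2.58008 − 0.769822 = 1.81026 mol; mass = 1.81026 mol × 142.05 g/mol = 257.1 g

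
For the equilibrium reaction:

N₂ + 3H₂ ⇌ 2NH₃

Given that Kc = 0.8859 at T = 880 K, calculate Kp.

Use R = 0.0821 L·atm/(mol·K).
K_p = 1.70e-04

Δn = (moles gaseous products) − (moles gaseous reactants) = -2
T = 880 K; RT = 0.0821 × 880 = 72.248
Kp = Kc·(RT)^Δn = 0.8859 × (72.248)^-2 = 0.8859 × 0.000191579 = 1.70e-04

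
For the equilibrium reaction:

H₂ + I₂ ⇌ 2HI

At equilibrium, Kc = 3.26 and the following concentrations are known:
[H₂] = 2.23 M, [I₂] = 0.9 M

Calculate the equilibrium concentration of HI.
[HI] = 2.5579 M

Kc = ([HI]^2) / ([H₂] × [I₂]) = 3.26
[HI]^2 = Kc · (reactant terms)/(other product terms) = 3.26 · 2.007 / 1 = 6.5428
[HI] = (6.5428)^(1/2) = 2.5579 M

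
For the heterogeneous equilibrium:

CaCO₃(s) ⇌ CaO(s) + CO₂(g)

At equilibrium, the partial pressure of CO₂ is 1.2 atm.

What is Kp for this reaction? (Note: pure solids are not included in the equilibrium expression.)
K_p = 1.2

Solids (CaCO₃, CaO) have activity 1 and are excluded.
Kp = P(CO₂) = 1.2.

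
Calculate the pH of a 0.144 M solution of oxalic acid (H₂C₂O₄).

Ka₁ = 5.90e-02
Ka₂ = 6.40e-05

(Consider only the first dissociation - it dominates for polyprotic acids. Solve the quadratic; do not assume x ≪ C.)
pH = 1.17

x² + Ka₁·x − Ka₁·C = 0 with Ka₁ = 5.90e-02, C = 0.144.
x = (−Ka₁ + √(Ka₁² + 4·Ka₁·C))/2 = 6.7279e-02 M, so pH = 1.17.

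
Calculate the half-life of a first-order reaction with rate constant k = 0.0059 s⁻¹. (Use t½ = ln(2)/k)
117.48 s

t½ = ln(2)/k = 0.6931/0.0059 = 117.48 s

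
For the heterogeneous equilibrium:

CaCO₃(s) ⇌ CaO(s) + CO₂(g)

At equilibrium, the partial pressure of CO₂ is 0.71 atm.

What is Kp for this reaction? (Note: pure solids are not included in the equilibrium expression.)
K_p = 0.71

Solids (CaCO₃, CaO) have activity 1 and are excluded.
Kp = P(CO₂) = 0.71.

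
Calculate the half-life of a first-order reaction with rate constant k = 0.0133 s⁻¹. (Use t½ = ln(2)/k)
52.12 s

t½ = ln(2)/k = 0.6931/0.0133 = 52.12 s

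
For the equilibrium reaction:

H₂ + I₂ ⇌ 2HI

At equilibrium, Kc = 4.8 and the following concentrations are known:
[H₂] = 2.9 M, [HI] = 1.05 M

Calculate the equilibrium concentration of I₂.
[I₂] = 0.0792 M

Kc = ([HI]^2) / ([H₂] × [I₂]) = 4.8
[I₂]^1 = (product terms)/(Kc · other reactant terms) = 1.1025 / (4.8 · 2.9) = 0.079203
[I₂] = 0.0792 M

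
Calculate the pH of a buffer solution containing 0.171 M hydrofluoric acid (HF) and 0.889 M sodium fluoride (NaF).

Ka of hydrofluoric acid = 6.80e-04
pH = 3.88

pKa = -log(6.80e-04) = 3.17. pH = pKa + log([A⁻]/[HA]) = 3.17 + log(0.889/0.171)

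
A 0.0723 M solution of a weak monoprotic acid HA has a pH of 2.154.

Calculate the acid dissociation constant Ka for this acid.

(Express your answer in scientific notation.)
K_a = 7.54e-04

[H⁺] = 10^(−pH) = 10^(−2.154) = 7.015e-03 M. For HA ⇌ H⁺ + A⁻, Ka = x²/(C − x) = (7.015e-03)²/(0.0723 − 7.015e-03) = 7.54e-04.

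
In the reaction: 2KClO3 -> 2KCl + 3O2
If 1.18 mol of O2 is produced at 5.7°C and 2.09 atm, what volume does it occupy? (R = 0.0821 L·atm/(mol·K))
T = 5.7°C + 273.15 = 278.85 K
V = nRT/P = (1.18 × 0.0821 × 278.85) / 2.09
V = 12.93 L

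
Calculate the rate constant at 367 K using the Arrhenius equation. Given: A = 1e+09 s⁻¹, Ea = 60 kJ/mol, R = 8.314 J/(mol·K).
2.88e+00 s⁻¹

k = A·exp(-Ea/(R·T)) = 1e+09·exp(-60000/(8.314·367)) = 1e+09·exp(-19.6641) = 1e+09·2.8838e-09 = 2.88e+00 s⁻¹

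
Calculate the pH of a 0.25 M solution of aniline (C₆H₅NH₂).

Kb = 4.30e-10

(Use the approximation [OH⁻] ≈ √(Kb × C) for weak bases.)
pH = 9.02

[OH⁻] = √(Kb × C) = √(4.30e-10 × 0.25) = 1.0368e-05. pOH = 4.98, pH = 14 - pOH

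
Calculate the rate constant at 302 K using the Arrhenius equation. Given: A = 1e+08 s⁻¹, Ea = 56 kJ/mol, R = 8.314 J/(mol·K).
2.06e-02 s⁻¹

k = A·exp(-Ea/(R·T)) = 1e+08·exp(-56000/(8.314·302)) = 1e+08·exp(-22.3034) = 1e+08·2.0595e-10 = 2.06e-02 s⁻¹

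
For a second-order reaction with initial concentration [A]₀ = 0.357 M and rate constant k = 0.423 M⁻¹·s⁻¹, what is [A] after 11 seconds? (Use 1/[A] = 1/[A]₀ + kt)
0.1342 M

1/[A] = 1/[A]₀ + k·t = 1/0.357 + (0.423)·(11) = 2.8011 + 4.6530 = 7.4541
[A] = 1/7.4541 = 0.1342 M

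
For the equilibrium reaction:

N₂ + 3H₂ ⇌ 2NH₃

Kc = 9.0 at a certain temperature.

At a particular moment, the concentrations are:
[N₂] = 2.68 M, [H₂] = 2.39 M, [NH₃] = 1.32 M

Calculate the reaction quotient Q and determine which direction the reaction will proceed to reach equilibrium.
Q = 0.048, Q < K, reaction proceeds forward (toward products)

Q = ([NH₃]^2) / ([N₂] × [H₂]^3)
  = ((1.32)^2) / ((2.68)·(2.39)^3) = 1.7424/36.587 = 0.04762
Since Q = 0.04762 < Kc = 9.0, the reaction proceeds forward (toward products) to reach equilibrium.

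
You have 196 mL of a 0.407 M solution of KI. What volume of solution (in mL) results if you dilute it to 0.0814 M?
Using M₁V₁ = M₂V₂:
0.407 × 196 = 0.0814 × V₂
V₂ = (0.407 × 196) / 0.0814 = 980 mL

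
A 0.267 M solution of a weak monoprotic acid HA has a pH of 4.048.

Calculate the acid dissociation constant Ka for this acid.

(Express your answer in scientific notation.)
K_a = 3.00e-08

[H⁺] = 10^(−pH) = 10^(−4.048) = 8.954e-05 M. For HA ⇌ H⁺ + A⁻, Ka = x²/(C − x) = (8.954e-05)²/(0.267 − 8.954e-05) = 3.00e-08.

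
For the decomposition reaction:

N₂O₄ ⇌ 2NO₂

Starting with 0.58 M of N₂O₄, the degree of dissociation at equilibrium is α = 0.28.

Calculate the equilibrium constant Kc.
K_c = 0.2526

x = α·[A]₀ = 0.28 × 0.58 = 0.1624 M dissociated.
At eq: [N₂O₄] = 0.58 − 0.1624 = 0.4176 M; [NO₂] = 2x = 0.3248 M.
Kc = [NO₂]²/[N₂O₄] = (0.3248)²/0.4176 = 0.2526.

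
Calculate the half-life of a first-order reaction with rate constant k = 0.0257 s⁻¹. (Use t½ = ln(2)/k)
26.97 s

t½ = ln(2)/k = 0.6931/0.0257 = 26.97 s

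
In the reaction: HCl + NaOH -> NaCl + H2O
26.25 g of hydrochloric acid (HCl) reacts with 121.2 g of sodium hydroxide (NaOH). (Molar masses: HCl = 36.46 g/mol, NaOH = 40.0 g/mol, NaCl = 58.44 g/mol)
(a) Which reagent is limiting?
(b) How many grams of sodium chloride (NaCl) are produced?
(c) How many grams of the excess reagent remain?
(a) HCl, (b) 42.07 g, (c) 92.4 g

Moles of HCl = 26.25 g ÷ 36.46 g/mol = 0.719967 mol
Moles of NaOH = 121.2 g ÷ 40.0 g/mol = 3.03 mol
Moles ÷ coefficient: HCl: 0.719967/1 = 0.72, NaOH: 3.03/1 = 3.03
(a) HCl has the smaller value, so HCl is the limiting reagent.
(b) Moles of NaCl = 0.719967 mol HCl × (1/1) = 0.719967 mol; mass = 0.719967 mol × 58.44 g/mol = 42.07 g
(c) NaOH consumed = 0.719967 × (1/1) = 0.719967 mol; remaining = 3.03 − 0.719967 = 2.31003 mol; mass = 2.31003 mol × 40.0 g/mol = 92.4 g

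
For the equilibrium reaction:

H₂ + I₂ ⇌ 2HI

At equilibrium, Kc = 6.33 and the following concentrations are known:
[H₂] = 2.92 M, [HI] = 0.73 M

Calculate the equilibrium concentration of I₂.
[I₂] = 0.0288 M

Kc = ([HI]^2) / ([H₂] × [I₂]) = 6.33
[I₂]^1 = (product terms)/(Kc · other reactant terms) = 0.5329 / (6.33 · 2.92) = 0.028831
[I₂] = 0.0288 M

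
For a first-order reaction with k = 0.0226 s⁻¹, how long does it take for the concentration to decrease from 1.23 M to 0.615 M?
30.67 s

From ln[A] = ln[A]₀ - k·t: t = ln([A]₀/[A])/k = ln(1.23/0.615)/0.0226 = ln(2.0000)/0.0226 = 0.6931/0.0226 = 30.67 s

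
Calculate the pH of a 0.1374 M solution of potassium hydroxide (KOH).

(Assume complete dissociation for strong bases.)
pH = 13.14

[OH⁻] = 0.1374 M for strong base. pOH = -log[OH⁻] = 0.86, pH = 14 - pOH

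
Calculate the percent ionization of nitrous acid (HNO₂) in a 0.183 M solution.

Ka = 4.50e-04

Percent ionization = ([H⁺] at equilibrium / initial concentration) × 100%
Percent ionization = 4.84%

Let x = [H⁺]. Ka = x²/(C - x) ⇒ x² + (4.50e-04)x - (4.50e-04)(0.183) = 0. x = 8.8525e-03. Percent = (8.8525e-03/0.183) × 100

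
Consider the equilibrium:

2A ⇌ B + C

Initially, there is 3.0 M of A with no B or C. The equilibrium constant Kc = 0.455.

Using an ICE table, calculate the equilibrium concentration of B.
[B] = 0.861 M

ICE: [A] = 3.0 − 2x, [B] = [C] = x.
Kc = x²/(3.0 − 2x)² = 0.455 ⇒ √Kc = x/(3.0 − 2x).
x = √0.455·3.0/(1 + 2√0.455) = 0.67454·3.0/2.3491 = 0.86145.
[B] = x = 0.861 M.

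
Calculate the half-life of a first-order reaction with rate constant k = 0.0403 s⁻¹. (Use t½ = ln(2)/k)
17.20 s

t½ = ln(2)/k = 0.6931/0.0403 = 17.20 s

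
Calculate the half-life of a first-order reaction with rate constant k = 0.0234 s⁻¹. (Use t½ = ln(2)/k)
29.62 s

t½ = ln(2)/k = 0.6931/0.0234 = 29.62 s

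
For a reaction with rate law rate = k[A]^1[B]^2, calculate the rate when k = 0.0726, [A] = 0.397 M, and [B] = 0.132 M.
0.0005022 M/s

rate = k·[A]^1·[B]^2 = 0.0726·(0.397)^1·(0.132)^2 = 0.0726·0.397·0.017424 = 0.0005022 M/s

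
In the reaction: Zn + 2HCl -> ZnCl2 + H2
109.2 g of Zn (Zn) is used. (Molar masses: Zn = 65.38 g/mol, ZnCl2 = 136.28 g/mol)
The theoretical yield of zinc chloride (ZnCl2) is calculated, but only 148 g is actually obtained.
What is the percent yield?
Moles of Zn = 109.2 g ÷ 65.38 g/mol = 1.67024 mol
Mole ratio: 1 mol ZnCl2 / 1 mol Zn
Moles of ZnCl2 = 1.67024 × (1/1) = 1.67024 mol
Theoretical yield = 1.67024 mol × 136.28 g/mol = 227.62 g
Actual yield = 148 g
Percent yield = (148 / 227.62) × 100% = 65.0%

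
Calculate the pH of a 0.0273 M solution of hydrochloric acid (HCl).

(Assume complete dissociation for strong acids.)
pH = 1.56

[H⁺] = 0.0273 M for strong acid. pH = -log[H⁺] = -log(0.0273)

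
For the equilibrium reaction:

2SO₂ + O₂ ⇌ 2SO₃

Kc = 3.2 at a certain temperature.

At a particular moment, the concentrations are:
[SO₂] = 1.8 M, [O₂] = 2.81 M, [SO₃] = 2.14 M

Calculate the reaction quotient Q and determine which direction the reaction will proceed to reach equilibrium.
Q = 0.503, Q < K, reaction proceeds forward (toward products)

Q = ([SO₃]^2) / ([SO₂]^2 × [O₂])
  = ((2.14)^2) / ((1.8)^2·(2.81)) = 4.5796/9.1044 = 0.503
Since Q = 0.503 < Kc = 3.2, the reaction proceeds forward (toward products) to reach equilibrium.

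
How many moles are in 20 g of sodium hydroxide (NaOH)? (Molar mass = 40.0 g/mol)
Moles = 20 g ÷ 40.0 g/mol = 0.5 mol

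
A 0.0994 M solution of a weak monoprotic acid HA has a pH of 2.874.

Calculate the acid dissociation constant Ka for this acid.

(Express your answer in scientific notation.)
K_a = 1.82e-05

[H⁺] = 10^(−pH) = 10^(−2.874) = 1.337e-03 M. For HA ⇌ H⁺ + A⁻, Ka = x²/(C − x) = (1.337e-03)²/(0.0994 − 1.337e-03) = 1.82e-05.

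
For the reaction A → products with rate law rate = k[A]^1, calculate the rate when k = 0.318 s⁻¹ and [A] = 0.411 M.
0.1307 M/s

rate = k·[A]^1 = 0.318·(0.411)^1 = 0.318·0.411 = 0.1307 M/s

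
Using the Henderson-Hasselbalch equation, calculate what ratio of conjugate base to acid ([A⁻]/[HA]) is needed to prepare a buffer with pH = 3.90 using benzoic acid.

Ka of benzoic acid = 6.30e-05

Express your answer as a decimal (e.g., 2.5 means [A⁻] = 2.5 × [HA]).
[A⁻]/[HA] = 0.500

pKa = −log(6.30e-05) = 4.2007. pH = pKa + log([A⁻]/[HA]). 3.90 = 4.2007 + log(ratio). log(ratio) = 3.90 − 4.2007 = -0.3007. ratio = 10^(-0.3007) = 0.500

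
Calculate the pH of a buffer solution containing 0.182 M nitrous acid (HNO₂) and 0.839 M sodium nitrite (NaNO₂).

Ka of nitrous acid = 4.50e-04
pH = 4.01

pKa = -log(4.50e-04) = 3.35. pH = pKa + log([A⁻]/[HA]) = 3.35 + log(0.839/0.182)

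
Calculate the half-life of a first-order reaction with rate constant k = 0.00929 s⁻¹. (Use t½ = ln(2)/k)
74.61 s

t½ = ln(2)/k = 0.6931/0.00929 = 74.61 s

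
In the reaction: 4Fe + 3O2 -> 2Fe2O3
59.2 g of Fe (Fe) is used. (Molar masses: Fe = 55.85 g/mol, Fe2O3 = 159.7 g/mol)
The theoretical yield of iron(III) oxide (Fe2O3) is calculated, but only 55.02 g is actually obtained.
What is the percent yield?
Moles of Fe = 59.2 g ÷ 55.85 g/mol = 1.05998 mol
Mole ratio: 2 mol Fe2O3 / 4 mol Fe
Moles of Fe2O3 = 1.05998 × (2/4) = 0.529991 mol
Theoretical yield = 0.529991 mol × 159.7 g/mol = 84.64 g
Actual yield = 55.02 g
Percent yield = (55.02 / 84.64) × 100% = 65.0%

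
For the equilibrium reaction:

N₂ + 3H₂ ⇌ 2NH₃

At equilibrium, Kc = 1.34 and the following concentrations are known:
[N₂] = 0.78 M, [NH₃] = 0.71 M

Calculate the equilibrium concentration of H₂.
[H₂] = 0.7842 M

Kc = ([NH₃]^2) / ([N₂] × [H₂]^3) = 1.34
[H₂]^3 = (product terms)/(Kc · other reactant terms) = 0.5041 / (1.34 · 0.78) = 0.4823
[H₂] = (0.4823)^(1/3) = 0.7842 M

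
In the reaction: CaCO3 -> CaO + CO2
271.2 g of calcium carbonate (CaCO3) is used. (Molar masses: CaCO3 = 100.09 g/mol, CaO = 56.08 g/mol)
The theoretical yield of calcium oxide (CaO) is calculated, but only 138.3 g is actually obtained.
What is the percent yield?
Moles of CaCO3 = 271.2 g ÷ 100.09 g/mol = 2.70956 mol
Mole ratio: 1 mol CaO / 1 mol CaCO3
Moles of CaO = 2.70956 × (1/1) = 2.70956 mol
Theoretical yield = 2.70956 mol × 56.08 g/mol = 151.95 g
Actual yield = 138.3 g
Percent yield = (138.3 / 151.95) × 100% = 91.0%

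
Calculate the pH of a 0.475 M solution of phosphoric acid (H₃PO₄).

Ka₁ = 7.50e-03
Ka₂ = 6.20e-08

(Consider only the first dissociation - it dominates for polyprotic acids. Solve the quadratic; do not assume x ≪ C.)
pH = 1.25

x² + Ka₁·x − Ka₁·C = 0 with Ka₁ = 7.50e-03, C = 0.475.
x = (−Ka₁ + √(Ka₁² + 4·Ka₁·C))/2 = 5.6054e-02 M, so pH = 1.25.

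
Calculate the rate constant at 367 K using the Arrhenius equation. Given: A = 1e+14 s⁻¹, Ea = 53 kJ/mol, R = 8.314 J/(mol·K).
2.86e+06 s⁻¹

k = A·exp(-Ea/(R·T)) = 1e+14·exp(-53000/(8.314·367)) = 1e+14·exp(-17.3700) = 1e+14·2.8596e-08 = 2.86e+06 s⁻¹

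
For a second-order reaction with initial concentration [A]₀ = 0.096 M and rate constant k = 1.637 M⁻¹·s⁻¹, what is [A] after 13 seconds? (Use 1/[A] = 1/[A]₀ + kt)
0.0315 M

1/[A] = 1/[A]₀ + k·t = 1/0.096 + (1.637)·(13) = 10.4167 + 21.2810 = 31.6977
[A] = 1/31.6977 = 0.0315 M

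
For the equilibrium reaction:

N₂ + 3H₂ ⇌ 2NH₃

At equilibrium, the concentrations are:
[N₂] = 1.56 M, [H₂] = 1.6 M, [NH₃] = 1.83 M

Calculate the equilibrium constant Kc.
K_c = 0.5241

Kc = ([NH₃]^2) / ([N₂] × [H₂]^3)
   = ((1.83)^2) / ((1.56)·(1.6)^3)
   = 3.3489 / 6.3898 = 0.5241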